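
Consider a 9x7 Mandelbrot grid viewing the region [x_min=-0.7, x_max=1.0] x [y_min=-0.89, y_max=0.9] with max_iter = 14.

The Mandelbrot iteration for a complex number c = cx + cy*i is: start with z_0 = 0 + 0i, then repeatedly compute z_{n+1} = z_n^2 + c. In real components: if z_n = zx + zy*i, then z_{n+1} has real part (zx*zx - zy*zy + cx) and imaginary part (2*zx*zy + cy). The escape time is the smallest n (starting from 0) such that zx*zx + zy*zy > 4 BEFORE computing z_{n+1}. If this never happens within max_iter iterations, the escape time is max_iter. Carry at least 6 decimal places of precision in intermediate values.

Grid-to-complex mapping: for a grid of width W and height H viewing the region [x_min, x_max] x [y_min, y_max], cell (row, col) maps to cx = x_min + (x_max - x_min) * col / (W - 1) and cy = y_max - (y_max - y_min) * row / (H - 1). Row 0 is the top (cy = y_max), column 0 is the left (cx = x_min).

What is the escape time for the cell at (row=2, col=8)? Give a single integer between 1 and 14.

Answer: 2

Derivation:
z_0 = 0 + 0i, c = 1.0000 + 0.3033i
Iter 1: z = 1.0000 + 0.3033i, |z|^2 = 1.0920
Iter 2: z = 1.9080 + 0.9100i, |z|^2 = 4.4685
Escaped at iteration 2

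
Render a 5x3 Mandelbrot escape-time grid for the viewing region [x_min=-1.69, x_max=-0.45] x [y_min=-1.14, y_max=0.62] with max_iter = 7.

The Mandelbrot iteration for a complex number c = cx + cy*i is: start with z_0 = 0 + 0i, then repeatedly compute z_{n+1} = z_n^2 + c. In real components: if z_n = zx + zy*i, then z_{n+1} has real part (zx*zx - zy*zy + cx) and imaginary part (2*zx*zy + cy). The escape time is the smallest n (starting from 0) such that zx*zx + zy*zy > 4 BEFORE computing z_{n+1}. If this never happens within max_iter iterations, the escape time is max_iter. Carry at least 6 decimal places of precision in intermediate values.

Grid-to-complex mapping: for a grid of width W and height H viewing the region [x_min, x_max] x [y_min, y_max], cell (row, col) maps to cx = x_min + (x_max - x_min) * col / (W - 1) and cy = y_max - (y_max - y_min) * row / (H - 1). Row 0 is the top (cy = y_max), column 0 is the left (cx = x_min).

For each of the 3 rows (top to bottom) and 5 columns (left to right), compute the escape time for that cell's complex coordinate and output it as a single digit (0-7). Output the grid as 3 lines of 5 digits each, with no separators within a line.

(row=0, col=0): c = -1.6900 + 0.6200i → escape time 3
(row=0, col=1): c = -1.3800 + 0.6200i → escape time 3
(row=0, col=2): c = -1.0700 + 0.6200i → escape time 4
(row=0, col=3): c = -0.7600 + 0.6200i → escape time 5
(row=0, col=4): c = -0.4500 + 0.6200i → escape time 7
(row=1, col=0): c = -1.6900 + -0.2600i → escape time 4
(row=1, col=1): c = -1.3800 + -0.2600i → escape time 6
(row=1, col=2): c = -1.0700 + -0.2600i → escape time 7
(row=1, col=3): c = -0.7600 + -0.2600i → escape time 7
(row=1, col=4): c = -0.4500 + -0.2600i → escape time 7
(row=2, col=0): c = -1.6900 + -1.1400i → escape time 1
(row=2, col=1): c = -1.3800 + -1.1400i → escape time 2
(row=2, col=2): c = -1.0700 + -1.1400i → escape time 3
(row=2, col=3): c = -0.7600 + -1.1400i → escape time 3
(row=2, col=4): c = -0.4500 + -1.1400i → escape time 3

Answer: 33457
46777
12333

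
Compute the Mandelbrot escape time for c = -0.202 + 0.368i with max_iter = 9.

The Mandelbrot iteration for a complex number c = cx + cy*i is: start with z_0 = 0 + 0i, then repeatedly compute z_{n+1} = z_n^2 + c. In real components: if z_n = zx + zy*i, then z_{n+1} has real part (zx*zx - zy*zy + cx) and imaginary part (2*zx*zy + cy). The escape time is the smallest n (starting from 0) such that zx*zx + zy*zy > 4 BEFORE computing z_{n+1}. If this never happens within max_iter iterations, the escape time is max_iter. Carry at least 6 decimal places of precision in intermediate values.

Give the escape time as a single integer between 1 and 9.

z_0 = 0 + 0i, c = -0.2020 + 0.3680i
Iter 1: z = -0.2020 + 0.3680i, |z|^2 = 0.1762
Iter 2: z = -0.2966 + 0.2193i, |z|^2 = 0.1361
Iter 3: z = -0.1621 + 0.2379i, |z|^2 = 0.0829
Iter 4: z = -0.2323 + 0.2909i, |z|^2 = 0.1386
Iter 5: z = -0.2326 + 0.2329i, |z|^2 = 0.1083
Iter 6: z = -0.2021 + 0.2597i, |z|^2 = 0.1083
Iter 7: z = -0.2286 + 0.2630i, |z|^2 = 0.1214
Iter 8: z = -0.2189 + 0.2477i, |z|^2 = 0.1093

Answer: 9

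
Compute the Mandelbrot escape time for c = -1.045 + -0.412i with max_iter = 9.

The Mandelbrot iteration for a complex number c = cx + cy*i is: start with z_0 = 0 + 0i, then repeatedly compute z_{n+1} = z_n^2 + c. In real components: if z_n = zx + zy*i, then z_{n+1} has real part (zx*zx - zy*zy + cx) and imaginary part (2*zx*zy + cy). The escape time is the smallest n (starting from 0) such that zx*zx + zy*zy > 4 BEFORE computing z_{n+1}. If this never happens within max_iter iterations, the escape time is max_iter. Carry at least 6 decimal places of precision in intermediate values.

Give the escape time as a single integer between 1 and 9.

z_0 = 0 + 0i, c = -1.0450 + -0.4120i
Iter 1: z = -1.0450 + -0.4120i, |z|^2 = 1.2618
Iter 2: z = -0.1227 + 0.4491i, |z|^2 = 0.2167
Iter 3: z = -1.2316 + -0.5222i, |z|^2 = 1.7896
Iter 4: z = 0.1992 + 0.8743i, |z|^2 = 0.8041
Iter 5: z = -1.7698 + -0.0637i, |z|^2 = 3.1363
Iter 6: z = 2.0832 + -0.1864i, |z|^2 = 4.3745
Escaped at iteration 6

Answer: 6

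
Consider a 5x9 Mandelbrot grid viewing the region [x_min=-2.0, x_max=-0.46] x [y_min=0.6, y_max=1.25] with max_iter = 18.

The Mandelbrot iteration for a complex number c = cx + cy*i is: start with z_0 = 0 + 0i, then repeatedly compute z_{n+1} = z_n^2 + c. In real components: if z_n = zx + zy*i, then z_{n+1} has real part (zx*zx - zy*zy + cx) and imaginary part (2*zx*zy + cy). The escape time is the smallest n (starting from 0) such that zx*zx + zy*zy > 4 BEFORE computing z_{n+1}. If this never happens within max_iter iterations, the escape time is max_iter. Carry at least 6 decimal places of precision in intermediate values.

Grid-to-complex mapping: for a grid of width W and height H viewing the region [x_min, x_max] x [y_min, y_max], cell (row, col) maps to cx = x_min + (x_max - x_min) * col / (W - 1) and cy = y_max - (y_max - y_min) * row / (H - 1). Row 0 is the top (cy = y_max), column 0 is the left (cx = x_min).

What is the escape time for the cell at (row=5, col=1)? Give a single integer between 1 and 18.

Answer: 3

Derivation:
z_0 = 0 + 0i, c = -1.6150 + 0.8438i
Iter 1: z = -1.6150 + 0.8438i, |z|^2 = 3.3201
Iter 2: z = 0.2813 + -1.8816i, |z|^2 = 3.6194
Iter 3: z = -5.0761 + -0.2149i, |z|^2 = 25.8134
Escaped at iteration 3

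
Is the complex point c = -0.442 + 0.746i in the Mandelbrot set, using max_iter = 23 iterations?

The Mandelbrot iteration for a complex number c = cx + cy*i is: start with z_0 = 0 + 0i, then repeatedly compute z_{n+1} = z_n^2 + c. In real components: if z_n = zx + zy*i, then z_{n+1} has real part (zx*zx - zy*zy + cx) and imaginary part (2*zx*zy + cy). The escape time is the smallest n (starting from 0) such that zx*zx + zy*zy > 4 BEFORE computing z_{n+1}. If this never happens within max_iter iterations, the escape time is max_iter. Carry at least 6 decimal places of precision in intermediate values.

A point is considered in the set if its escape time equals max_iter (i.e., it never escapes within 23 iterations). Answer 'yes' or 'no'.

z_0 = 0 + 0i, c = -0.4420 + 0.7460i
Iter 1: z = -0.4420 + 0.7460i, |z|^2 = 0.7519
Iter 2: z = -0.8032 + 0.0865i, |z|^2 = 0.6525
Iter 3: z = 0.1956 + 0.6070i, |z|^2 = 0.4067
Iter 4: z = -0.7722 + 0.9834i, |z|^2 = 1.5634
Iter 5: z = -0.8128 + -0.7728i, |z|^2 = 1.2579
Iter 6: z = -0.3785 + 2.0023i, |z|^2 = 4.1523
Escaped at iteration 6

Answer: no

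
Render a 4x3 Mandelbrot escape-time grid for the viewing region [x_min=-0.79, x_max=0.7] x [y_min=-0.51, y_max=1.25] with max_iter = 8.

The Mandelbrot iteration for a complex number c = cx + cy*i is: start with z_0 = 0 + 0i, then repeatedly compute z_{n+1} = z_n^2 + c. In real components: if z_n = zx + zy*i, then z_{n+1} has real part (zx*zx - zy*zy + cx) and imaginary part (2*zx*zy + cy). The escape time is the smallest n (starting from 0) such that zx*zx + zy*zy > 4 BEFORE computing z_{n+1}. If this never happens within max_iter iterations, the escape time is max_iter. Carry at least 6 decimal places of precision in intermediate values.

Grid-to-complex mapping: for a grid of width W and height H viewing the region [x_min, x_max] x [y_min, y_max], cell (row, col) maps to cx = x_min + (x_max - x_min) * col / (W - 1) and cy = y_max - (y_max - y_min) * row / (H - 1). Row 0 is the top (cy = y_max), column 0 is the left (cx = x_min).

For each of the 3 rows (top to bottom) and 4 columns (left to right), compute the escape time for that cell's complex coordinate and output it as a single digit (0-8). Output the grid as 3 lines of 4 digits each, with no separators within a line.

Answer: 3322
8883
6883

Derivation:
(row=0, col=0): c = -0.7900 + 1.2500i → escape time 3
(row=0, col=1): c = -0.2933 + 1.2500i → escape time 3
(row=0, col=2): c = 0.2033 + 1.2500i → escape time 2
(row=0, col=3): c = 0.7000 + 1.2500i → escape time 2
(row=1, col=0): c = -0.7900 + 0.3700i → escape time 8
(row=1, col=1): c = -0.2933 + 0.3700i → escape time 8
(row=1, col=2): c = 0.2033 + 0.3700i → escape time 8
(row=1, col=3): c = 0.7000 + 0.3700i → escape time 3
(row=2, col=0): c = -0.7900 + -0.5100i → escape time 6
(row=2, col=1): c = -0.2933 + -0.5100i → escape time 8
(row=2, col=2): c = 0.2033 + -0.5100i → escape time 8
(row=2, col=3): c = 0.7000 + -0.5100i → escape time 3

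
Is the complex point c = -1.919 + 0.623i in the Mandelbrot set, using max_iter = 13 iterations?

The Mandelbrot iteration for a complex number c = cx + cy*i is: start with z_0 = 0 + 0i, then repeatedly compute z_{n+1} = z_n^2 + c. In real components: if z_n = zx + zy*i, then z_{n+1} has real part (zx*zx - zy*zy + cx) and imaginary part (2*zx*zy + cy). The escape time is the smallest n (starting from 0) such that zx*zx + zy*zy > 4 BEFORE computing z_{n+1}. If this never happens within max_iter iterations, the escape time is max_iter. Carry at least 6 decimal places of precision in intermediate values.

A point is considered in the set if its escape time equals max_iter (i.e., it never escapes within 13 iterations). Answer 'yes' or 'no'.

Answer: no

Derivation:
z_0 = 0 + 0i, c = -1.9190 + 0.6230i
Iter 1: z = -1.9190 + 0.6230i, |z|^2 = 4.0707
Escaped at iteration 1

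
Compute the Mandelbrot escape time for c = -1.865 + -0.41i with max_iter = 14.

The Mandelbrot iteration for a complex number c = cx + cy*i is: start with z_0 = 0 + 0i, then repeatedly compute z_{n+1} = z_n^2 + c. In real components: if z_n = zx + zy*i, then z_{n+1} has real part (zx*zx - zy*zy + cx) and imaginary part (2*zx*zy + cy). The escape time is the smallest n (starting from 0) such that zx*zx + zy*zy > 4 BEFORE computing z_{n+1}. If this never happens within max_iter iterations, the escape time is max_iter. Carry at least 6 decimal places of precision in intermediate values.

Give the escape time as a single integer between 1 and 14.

z_0 = 0 + 0i, c = -1.8650 + -0.4100i
Iter 1: z = -1.8650 + -0.4100i, |z|^2 = 3.6463
Iter 2: z = 1.4451 + 1.1193i, |z|^2 = 3.3412
Iter 3: z = -1.0294 + 2.8251i, |z|^2 = 9.0407
Escaped at iteration 3

Answer: 3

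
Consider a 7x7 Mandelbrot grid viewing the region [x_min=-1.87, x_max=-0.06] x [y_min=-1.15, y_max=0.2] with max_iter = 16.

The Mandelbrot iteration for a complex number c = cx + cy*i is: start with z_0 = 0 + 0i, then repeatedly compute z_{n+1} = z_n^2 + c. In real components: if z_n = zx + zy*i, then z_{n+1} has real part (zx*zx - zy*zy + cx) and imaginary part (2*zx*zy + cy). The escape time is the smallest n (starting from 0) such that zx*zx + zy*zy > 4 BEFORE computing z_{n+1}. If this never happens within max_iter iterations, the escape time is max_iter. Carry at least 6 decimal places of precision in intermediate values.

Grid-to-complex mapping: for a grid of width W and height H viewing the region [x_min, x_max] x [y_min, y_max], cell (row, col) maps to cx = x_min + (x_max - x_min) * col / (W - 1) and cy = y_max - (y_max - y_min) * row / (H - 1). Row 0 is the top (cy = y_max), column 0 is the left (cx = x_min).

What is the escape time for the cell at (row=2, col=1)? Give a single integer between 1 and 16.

z_0 = 0 + 0i, c = -1.5683 + -0.2500i
Iter 1: z = -1.5683 + -0.2500i, |z|^2 = 2.5222
Iter 2: z = 0.8288 + 0.5342i, |z|^2 = 0.9723
Iter 3: z = -1.1667 + 0.6355i, |z|^2 = 1.7650
Iter 4: z = -0.6110 + -1.7328i, |z|^2 = 3.3759
Iter 5: z = -4.1977 + 1.8674i, |z|^2 = 21.1077
Escaped at iteration 5

Answer: 5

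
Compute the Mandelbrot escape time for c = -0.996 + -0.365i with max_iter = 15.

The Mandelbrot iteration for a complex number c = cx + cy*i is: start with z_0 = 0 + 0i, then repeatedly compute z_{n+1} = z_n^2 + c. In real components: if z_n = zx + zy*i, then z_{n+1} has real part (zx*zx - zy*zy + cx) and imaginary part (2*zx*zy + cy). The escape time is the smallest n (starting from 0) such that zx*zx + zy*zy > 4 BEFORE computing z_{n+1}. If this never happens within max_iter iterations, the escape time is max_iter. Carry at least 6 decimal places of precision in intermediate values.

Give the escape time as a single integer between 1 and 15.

z_0 = 0 + 0i, c = -0.9960 + -0.3650i
Iter 1: z = -0.9960 + -0.3650i, |z|^2 = 1.1252
Iter 2: z = -0.1372 + 0.3621i, |z|^2 = 0.1499
Iter 3: z = -1.1083 + -0.4644i, |z|^2 = 1.4439
Iter 4: z = 0.0166 + 0.6643i, |z|^2 = 0.4415
Iter 5: z = -1.4370 + -0.3429i, |z|^2 = 2.1825
Iter 6: z = 0.9514 + 0.6205i, |z|^2 = 1.2901
Iter 7: z = -0.4759 + 0.8156i, |z|^2 = 0.8916
Iter 8: z = -1.4347 + -1.1412i, |z|^2 = 3.3607
Iter 9: z = -0.2399 + 2.9095i, |z|^2 = 8.5230
Escaped at iteration 9

Answer: 9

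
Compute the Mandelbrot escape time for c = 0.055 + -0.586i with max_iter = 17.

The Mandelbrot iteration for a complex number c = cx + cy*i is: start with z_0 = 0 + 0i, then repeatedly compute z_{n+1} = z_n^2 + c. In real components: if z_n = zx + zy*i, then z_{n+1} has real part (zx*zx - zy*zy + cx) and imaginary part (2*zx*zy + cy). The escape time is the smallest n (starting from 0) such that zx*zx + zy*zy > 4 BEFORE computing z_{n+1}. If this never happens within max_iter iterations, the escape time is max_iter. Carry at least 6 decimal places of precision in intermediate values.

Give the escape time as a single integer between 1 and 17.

z_0 = 0 + 0i, c = 0.0550 + -0.5860i
Iter 1: z = 0.0550 + -0.5860i, |z|^2 = 0.3464
Iter 2: z = -0.2854 + -0.6505i, |z|^2 = 0.5045
Iter 3: z = -0.2867 + -0.2148i, |z|^2 = 0.1283
Iter 4: z = 0.0911 + -0.4629i, |z|^2 = 0.2225
Iter 5: z = -0.1510 + -0.6703i, |z|^2 = 0.4721
Iter 6: z = -0.3715 + -0.3836i, |z|^2 = 0.2852
Iter 7: z = 0.0459 + -0.3010i, |z|^2 = 0.0927
Iter 8: z = -0.0335 + -0.6136i, |z|^2 = 0.3776
Iter 9: z = -0.3204 + -0.5449i, |z|^2 = 0.3996
Iter 10: z = -0.1393 + -0.2368i, |z|^2 = 0.0755
Iter 11: z = 0.0183 + -0.5200i, |z|^2 = 0.2708
Iter 12: z = -0.2151 + -0.6050i, |z|^2 = 0.4123
Iter 13: z = -0.2648 + -0.3257i, |z|^2 = 0.1762
Iter 14: z = 0.0190 + -0.4135i, |z|^2 = 0.1713
Iter 15: z = -0.1156 + -0.6017i, |z|^2 = 0.3755
Iter 16: z = -0.2937 + -0.4469i, |z|^2 = 0.2860

Answer: 17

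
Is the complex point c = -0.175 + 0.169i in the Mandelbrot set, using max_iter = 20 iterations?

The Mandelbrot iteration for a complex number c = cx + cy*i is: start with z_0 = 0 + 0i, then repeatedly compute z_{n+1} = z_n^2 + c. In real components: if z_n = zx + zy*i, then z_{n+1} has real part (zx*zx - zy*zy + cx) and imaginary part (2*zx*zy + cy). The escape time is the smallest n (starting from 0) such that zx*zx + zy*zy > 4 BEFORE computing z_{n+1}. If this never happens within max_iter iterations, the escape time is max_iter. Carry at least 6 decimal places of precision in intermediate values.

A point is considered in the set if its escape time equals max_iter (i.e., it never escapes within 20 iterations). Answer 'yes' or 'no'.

Answer: yes

Derivation:
z_0 = 0 + 0i, c = -0.1750 + 0.1690i
Iter 1: z = -0.1750 + 0.1690i, |z|^2 = 0.0592
Iter 2: z = -0.1729 + 0.1099i, |z|^2 = 0.0420
Iter 3: z = -0.1572 + 0.1310i, |z|^2 = 0.0419
Iter 4: z = -0.1675 + 0.1278i, |z|^2 = 0.0444
Iter 5: z = -0.1633 + 0.1262i, |z|^2 = 0.0426
Iter 6: z = -0.1643 + 0.1278i, |z|^2 = 0.0433
Iter 7: z = -0.1643 + 0.1270i, |z|^2 = 0.0431
Iter 8: z = -0.1641 + 0.1272i, |z|^2 = 0.0431
Iter 9: z = -0.1643 + 0.1272i, |z|^2 = 0.0432
Iter 10: z = -0.1642 + 0.1272i, |z|^2 = 0.0431
Iter 11: z = -0.1642 + 0.1272i, |z|^2 = 0.0432
Iter 12: z = -0.1642 + 0.1272i, |z|^2 = 0.0432
Iter 13: z = -0.1642 + 0.1272i, |z|^2 = 0.0432
Iter 14: z = -0.1642 + 0.1272i, |z|^2 = 0.0432
Iter 15: z = -0.1642 + 0.1272i, |z|^2 = 0.0432
Iter 16: z = -0.1642 + 0.1272i, |z|^2 = 0.0432
Iter 17: z = -0.1642 + 0.1272i, |z|^2 = 0.0432
Iter 18: z = -0.1642 + 0.1272i, |z|^2 = 0.0432
Iter 19: z = -0.1642 + 0.1272i, |z|^2 = 0.0432
Did not escape in 20 iterations → in set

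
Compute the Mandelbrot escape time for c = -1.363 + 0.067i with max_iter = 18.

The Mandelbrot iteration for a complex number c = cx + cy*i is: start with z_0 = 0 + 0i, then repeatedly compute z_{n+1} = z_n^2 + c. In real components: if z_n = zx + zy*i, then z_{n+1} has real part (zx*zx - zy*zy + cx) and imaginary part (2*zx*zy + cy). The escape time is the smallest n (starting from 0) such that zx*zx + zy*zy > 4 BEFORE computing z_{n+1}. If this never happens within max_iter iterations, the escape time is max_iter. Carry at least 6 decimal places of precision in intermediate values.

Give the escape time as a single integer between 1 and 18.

z_0 = 0 + 0i, c = -1.3630 + 0.0670i
Iter 1: z = -1.3630 + 0.0670i, |z|^2 = 1.8623
Iter 2: z = 0.4903 + -0.1156i, |z|^2 = 0.2537
Iter 3: z = -1.1360 + -0.0464i, |z|^2 = 1.2926
Iter 4: z = -0.0747 + 0.1724i, |z|^2 = 0.0353
Iter 5: z = -1.3872 + 0.0413i, |z|^2 = 1.9259
Iter 6: z = 0.5595 + -0.0475i, |z|^2 = 0.3153
Iter 7: z = -1.0522 + 0.0139i, |z|^2 = 1.1074
Iter 8: z = -0.2560 + 0.0378i, |z|^2 = 0.0670
Iter 9: z = -1.2989 + 0.0477i, |z|^2 = 1.6894
Iter 10: z = 0.3218 + -0.0568i, |z|^2 = 0.1068
Iter 11: z = -1.2627 + 0.0304i, |z|^2 = 1.5952
Iter 12: z = 0.2304 + -0.0098i, |z|^2 = 0.0532
Iter 13: z = -1.3100 + 0.0625i, |z|^2 = 1.7201
Iter 14: z = 0.3493 + -0.0967i, |z|^2 = 0.1313
Iter 15: z = -1.2504 + -0.0005i, |z|^2 = 1.5634
Iter 16: z = 0.2004 + 0.0684i, |z|^2 = 0.0448
Iter 17: z = -1.3275 + 0.0944i, |z|^2 = 1.7712

Answer: 18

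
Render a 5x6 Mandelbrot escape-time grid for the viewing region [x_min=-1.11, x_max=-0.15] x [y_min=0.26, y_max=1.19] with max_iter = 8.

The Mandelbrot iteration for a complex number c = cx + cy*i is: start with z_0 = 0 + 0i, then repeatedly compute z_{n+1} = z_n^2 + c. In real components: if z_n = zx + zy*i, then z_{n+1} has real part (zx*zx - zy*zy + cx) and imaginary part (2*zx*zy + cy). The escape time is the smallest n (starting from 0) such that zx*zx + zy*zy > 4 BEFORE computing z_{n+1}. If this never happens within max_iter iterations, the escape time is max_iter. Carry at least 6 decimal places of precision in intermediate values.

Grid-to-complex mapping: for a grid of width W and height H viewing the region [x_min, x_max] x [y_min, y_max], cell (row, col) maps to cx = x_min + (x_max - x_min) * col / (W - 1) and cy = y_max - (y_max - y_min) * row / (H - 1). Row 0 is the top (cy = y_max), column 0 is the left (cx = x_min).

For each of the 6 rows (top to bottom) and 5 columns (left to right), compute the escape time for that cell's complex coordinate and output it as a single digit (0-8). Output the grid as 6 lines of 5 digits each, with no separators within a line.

(row=0, col=0): c = -1.1100 + 1.1900i → escape time 3
(row=0, col=1): c = -0.8700 + 1.1900i → escape time 3
(row=0, col=2): c = -0.6300 + 1.1900i → escape time 3
(row=0, col=3): c = -0.3900 + 1.1900i → escape time 3
(row=0, col=4): c = -0.1500 + 1.1900i → escape time 3
(row=1, col=0): c = -1.1100 + 1.0040i → escape time 3
(row=1, col=1): c = -0.8700 + 1.0040i → escape time 3
(row=1, col=2): c = -0.6300 + 1.0040i → escape time 4
(row=1, col=3): c = -0.3900 + 1.0040i → escape time 4
(row=1, col=4): c = -0.1500 + 1.0040i → escape time 8
(row=2, col=0): c = -1.1100 + 0.8180i → escape time 3
(row=2, col=1): c = -0.8700 + 0.8180i → escape time 4
(row=2, col=2): c = -0.6300 + 0.8180i → escape time 4
(row=2, col=3): c = -0.3900 + 0.8180i → escape time 6
(row=2, col=4): c = -0.1500 + 0.8180i → escape time 8
(row=3, col=0): c = -1.1100 + 0.6320i → escape time 4
(row=3, col=1): c = -0.8700 + 0.6320i → escape time 5
(row=3, col=2): c = -0.6300 + 0.6320i → escape time 8
(row=3, col=3): c = -0.3900 + 0.6320i → escape time 8
(row=3, col=4): c = -0.1500 + 0.6320i → escape time 8
(row=4, col=0): c = -1.1100 + 0.4460i → escape time 5
(row=4, col=1): c = -0.8700 + 0.4460i → escape time 6
(row=4, col=2): c = -0.6300 + 0.4460i → escape time 8
(row=4, col=3): c = -0.3900 + 0.4460i → escape time 8
(row=4, col=4): c = -0.1500 + 0.4460i → escape time 8
(row=5, col=0): c = -1.1100 + 0.2600i → escape time 8
(row=5, col=1): c = -0.8700 + 0.2600i → escape time 8
(row=5, col=2): c = -0.6300 + 0.2600i → escape time 8
(row=5, col=3): c = -0.3900 + 0.2600i → escape time 8
(row=5, col=4): c = -0.1500 + 0.2600i → escape time 8

Answer: 33333
33448
34468
45888
56888
88888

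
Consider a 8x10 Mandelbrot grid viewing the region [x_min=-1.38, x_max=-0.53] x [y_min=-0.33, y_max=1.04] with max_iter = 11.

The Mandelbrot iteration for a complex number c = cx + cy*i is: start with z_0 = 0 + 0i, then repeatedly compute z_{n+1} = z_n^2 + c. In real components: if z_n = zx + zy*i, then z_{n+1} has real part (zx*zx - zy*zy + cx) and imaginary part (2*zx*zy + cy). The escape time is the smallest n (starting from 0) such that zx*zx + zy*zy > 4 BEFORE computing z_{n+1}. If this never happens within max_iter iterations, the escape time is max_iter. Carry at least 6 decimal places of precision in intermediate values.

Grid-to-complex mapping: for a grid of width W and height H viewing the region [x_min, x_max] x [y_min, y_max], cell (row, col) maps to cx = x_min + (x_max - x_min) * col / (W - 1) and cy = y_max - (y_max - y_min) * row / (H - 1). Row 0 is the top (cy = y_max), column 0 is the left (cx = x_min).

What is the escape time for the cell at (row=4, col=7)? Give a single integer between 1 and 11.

Answer: 11

Derivation:
z_0 = 0 + 0i, c = -0.5300 + 0.4311i
Iter 1: z = -0.5300 + 0.4311i, |z|^2 = 0.4668
Iter 2: z = -0.4350 + -0.0259i, |z|^2 = 0.1899
Iter 3: z = -0.3415 + 0.4536i, |z|^2 = 0.3224
Iter 4: z = -0.6192 + 0.1213i, |z|^2 = 0.3981
Iter 5: z = -0.1614 + 0.2809i, |z|^2 = 0.1049
Iter 6: z = -0.5829 + 0.3405i, |z|^2 = 0.4556
Iter 7: z = -0.3062 + 0.0342i, |z|^2 = 0.0949
Iter 8: z = -0.4374 + 0.4102i, |z|^2 = 0.3596
Iter 9: z = -0.5069 + 0.0723i, |z|^2 = 0.2622
Iter 10: z = -0.2783 + 0.3578i, |z|^2 = 0.2055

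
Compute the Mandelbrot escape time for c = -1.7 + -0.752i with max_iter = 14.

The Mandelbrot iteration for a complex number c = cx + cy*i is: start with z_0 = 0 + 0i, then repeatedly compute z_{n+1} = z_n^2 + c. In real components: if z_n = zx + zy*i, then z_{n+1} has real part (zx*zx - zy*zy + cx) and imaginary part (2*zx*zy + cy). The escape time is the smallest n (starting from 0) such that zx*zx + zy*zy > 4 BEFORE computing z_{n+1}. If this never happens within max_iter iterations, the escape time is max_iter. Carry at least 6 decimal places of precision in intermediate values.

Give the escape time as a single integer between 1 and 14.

Answer: 3

Derivation:
z_0 = 0 + 0i, c = -1.7000 + -0.7520i
Iter 1: z = -1.7000 + -0.7520i, |z|^2 = 3.4555
Iter 2: z = 0.6245 + 1.8048i, |z|^2 = 3.6473
Iter 3: z = -4.5673 + 1.5022i, |z|^2 = 23.1168
Escaped at iteration 3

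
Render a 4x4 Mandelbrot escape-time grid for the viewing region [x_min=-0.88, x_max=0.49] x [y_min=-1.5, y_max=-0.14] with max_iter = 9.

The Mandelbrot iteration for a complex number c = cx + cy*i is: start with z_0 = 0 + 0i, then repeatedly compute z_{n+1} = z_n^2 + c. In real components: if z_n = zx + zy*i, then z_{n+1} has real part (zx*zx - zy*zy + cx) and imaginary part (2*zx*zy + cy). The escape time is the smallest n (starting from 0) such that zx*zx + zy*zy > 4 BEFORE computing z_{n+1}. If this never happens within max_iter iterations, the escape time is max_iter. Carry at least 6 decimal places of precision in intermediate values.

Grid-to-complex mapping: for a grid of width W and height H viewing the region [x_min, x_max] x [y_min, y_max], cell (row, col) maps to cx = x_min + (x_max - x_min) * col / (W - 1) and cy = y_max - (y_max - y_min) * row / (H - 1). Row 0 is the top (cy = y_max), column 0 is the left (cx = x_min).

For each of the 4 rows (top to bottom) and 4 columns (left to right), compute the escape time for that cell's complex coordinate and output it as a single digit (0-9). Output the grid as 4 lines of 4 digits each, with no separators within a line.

(row=0, col=0): c = -0.8800 + -0.1400i → escape time 9
(row=0, col=1): c = -0.4233 + -0.1400i → escape time 9
(row=0, col=2): c = 0.0333 + -0.1400i → escape time 9
(row=0, col=3): c = 0.4900 + -0.1400i → escape time 5
(row=1, col=0): c = -0.8800 + -0.5933i → escape time 5
(row=1, col=1): c = -0.4233 + -0.5933i → escape time 9
(row=1, col=2): c = 0.0333 + -0.5933i → escape time 9
(row=1, col=3): c = 0.4900 + -0.5933i → escape time 5
(row=2, col=0): c = -0.8800 + -1.0467i → escape time 3
(row=2, col=1): c = -0.4233 + -1.0467i → escape time 4
(row=2, col=2): c = 0.0333 + -1.0467i → escape time 4
(row=2, col=3): c = 0.4900 + -1.0467i → escape time 2
(row=3, col=0): c = -0.8800 + -1.5000i → escape time 2
(row=3, col=1): c = -0.4233 + -1.5000i → escape time 2
(row=3, col=2): c = 0.0333 + -1.5000i → escape time 2
(row=3, col=3): c = 0.4900 + -1.5000i → escape time 2

Answer: 9995
5995
3442
2222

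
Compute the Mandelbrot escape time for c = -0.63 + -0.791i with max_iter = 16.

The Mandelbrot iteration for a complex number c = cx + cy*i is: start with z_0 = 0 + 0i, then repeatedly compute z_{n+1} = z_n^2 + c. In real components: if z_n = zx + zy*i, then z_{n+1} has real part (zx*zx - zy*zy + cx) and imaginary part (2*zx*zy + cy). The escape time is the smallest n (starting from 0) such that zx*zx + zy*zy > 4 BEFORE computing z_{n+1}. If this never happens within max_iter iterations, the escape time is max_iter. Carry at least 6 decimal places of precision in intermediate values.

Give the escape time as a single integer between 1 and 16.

z_0 = 0 + 0i, c = -0.6300 + -0.7910i
Iter 1: z = -0.6300 + -0.7910i, |z|^2 = 1.0226
Iter 2: z = -0.8588 + 0.2057i, |z|^2 = 0.7798
Iter 3: z = 0.0652 + -1.1442i, |z|^2 = 1.3135
Iter 4: z = -1.9350 + -0.9402i, |z|^2 = 4.6283
Escaped at iteration 4

Answer: 4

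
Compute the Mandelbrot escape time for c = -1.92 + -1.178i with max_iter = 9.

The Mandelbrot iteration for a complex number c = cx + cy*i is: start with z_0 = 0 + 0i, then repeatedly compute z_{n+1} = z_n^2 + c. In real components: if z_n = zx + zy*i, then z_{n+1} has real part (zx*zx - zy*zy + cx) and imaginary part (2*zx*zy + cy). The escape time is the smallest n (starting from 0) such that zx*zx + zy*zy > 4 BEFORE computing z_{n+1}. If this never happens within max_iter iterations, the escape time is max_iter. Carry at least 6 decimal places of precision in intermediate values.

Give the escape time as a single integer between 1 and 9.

z_0 = 0 + 0i, c = -1.9200 + -1.1780i
Iter 1: z = -1.9200 + -1.1780i, |z|^2 = 5.0741
Escaped at iteration 1

Answer: 1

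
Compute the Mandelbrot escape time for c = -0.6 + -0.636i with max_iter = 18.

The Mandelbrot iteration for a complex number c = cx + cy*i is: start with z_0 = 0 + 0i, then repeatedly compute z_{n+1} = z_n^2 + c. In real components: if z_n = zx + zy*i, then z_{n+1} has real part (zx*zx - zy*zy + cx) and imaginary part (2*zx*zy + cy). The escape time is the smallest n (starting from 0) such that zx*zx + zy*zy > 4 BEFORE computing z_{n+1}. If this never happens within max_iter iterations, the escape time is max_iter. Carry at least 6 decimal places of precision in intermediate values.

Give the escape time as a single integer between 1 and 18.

z_0 = 0 + 0i, c = -0.6000 + -0.6360i
Iter 1: z = -0.6000 + -0.6360i, |z|^2 = 0.7645
Iter 2: z = -0.6445 + 0.1272i, |z|^2 = 0.4316
Iter 3: z = -0.2008 + -0.8000i, |z|^2 = 0.6803
Iter 4: z = -1.1996 + -0.3147i, |z|^2 = 1.5381
Iter 5: z = 0.7400 + 0.1191i, |z|^2 = 0.5618
Iter 6: z = -0.0666 + -0.4597i, |z|^2 = 0.2158
Iter 7: z = -0.8069 + -0.5748i, |z|^2 = 0.9815
Iter 8: z = -0.2793 + 0.2916i, |z|^2 = 0.1631
Iter 9: z = -0.6070 + -0.7989i, |z|^2 = 1.0067
Iter 10: z = -0.8697 + 0.3339i, |z|^2 = 0.8680
Iter 11: z = 0.0449 + -1.2169i, |z|^2 = 1.4828
Iter 12: z = -2.0788 + -0.7453i, |z|^2 = 4.8767
Escaped at iteration 12

Answer: 12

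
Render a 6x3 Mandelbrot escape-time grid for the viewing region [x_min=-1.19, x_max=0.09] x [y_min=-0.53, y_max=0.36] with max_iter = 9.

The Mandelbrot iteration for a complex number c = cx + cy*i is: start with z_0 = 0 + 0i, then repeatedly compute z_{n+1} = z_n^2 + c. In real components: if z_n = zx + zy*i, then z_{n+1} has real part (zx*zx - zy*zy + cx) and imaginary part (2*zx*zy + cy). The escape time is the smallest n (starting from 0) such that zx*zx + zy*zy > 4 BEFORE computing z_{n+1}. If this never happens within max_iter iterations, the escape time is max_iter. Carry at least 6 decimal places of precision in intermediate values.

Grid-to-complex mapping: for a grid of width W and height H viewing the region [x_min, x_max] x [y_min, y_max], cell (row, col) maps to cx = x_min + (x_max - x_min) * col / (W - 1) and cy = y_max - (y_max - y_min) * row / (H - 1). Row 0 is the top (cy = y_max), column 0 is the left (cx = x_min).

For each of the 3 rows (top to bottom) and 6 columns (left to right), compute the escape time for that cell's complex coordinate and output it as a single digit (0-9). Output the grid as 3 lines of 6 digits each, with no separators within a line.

Answer: 889999
999999
458999

Derivation:
(row=0, col=0): c = -1.1900 + 0.3600i → escape time 8
(row=0, col=1): c = -0.9340 + 0.3600i → escape time 8
(row=0, col=2): c = -0.6780 + 0.3600i → escape time 9
(row=0, col=3): c = -0.4220 + 0.3600i → escape time 9
(row=0, col=4): c = -0.1660 + 0.3600i → escape time 9
(row=0, col=5): c = 0.0900 + 0.3600i → escape time 9
(row=1, col=0): c = -1.1900 + -0.0850i → escape time 9
(row=1, col=1): c = -0.9340 + -0.0850i → escape time 9
(row=1, col=2): c = -0.6780 + -0.0850i → escape time 9
(row=1, col=3): c = -0.4220 + -0.0850i → escape time 9
(row=1, col=4): c = -0.1660 + -0.0850i → escape time 9
(row=1, col=5): c = 0.0900 + -0.0850i → escape time 9
(row=2, col=0): c = -1.1900 + -0.5300i → escape time 4
(row=2, col=1): c = -0.9340 + -0.5300i → escape time 5
(row=2, col=2): c = -0.6780 + -0.5300i → escape time 8
(row=2, col=3): c = -0.4220 + -0.5300i → escape time 9
(row=2, col=4): c = -0.1660 + -0.5300i → escape time 9
(row=2, col=5): c = 0.0900 + -0.5300i → escape time 9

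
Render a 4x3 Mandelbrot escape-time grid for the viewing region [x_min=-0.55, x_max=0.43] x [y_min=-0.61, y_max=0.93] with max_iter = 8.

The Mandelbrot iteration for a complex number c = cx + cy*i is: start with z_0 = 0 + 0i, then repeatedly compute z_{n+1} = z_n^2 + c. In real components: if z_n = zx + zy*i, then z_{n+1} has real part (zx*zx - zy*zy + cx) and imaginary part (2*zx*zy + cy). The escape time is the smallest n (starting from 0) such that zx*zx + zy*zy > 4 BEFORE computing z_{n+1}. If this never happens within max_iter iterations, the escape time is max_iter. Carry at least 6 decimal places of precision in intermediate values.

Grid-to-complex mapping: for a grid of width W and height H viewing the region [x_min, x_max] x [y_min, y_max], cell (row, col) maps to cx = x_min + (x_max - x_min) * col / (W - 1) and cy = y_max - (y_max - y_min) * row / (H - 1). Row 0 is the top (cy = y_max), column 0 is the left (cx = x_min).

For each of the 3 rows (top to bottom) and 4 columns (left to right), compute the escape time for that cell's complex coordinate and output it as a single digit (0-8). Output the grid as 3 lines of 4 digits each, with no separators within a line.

Answer: 4753
8888
8886

Derivation:
(row=0, col=0): c = -0.5500 + 0.9300i → escape time 4
(row=0, col=1): c = -0.2233 + 0.9300i → escape time 7
(row=0, col=2): c = 0.1033 + 0.9300i → escape time 5
(row=0, col=3): c = 0.4300 + 0.9300i → escape time 3
(row=1, col=0): c = -0.5500 + 0.1600i → escape time 8
(row=1, col=1): c = -0.2233 + 0.1600i → escape time 8
(row=1, col=2): c = 0.1033 + 0.1600i → escape time 8
(row=1, col=3): c = 0.4300 + 0.1600i → escape time 8
(row=2, col=0): c = -0.5500 + -0.6100i → escape time 8
(row=2, col=1): c = -0.2233 + -0.6100i → escape time 8
(row=2, col=2): c = 0.1033 + -0.6100i → escape time 8
(row=2, col=3): c = 0.4300 + -0.6100i → escape time 6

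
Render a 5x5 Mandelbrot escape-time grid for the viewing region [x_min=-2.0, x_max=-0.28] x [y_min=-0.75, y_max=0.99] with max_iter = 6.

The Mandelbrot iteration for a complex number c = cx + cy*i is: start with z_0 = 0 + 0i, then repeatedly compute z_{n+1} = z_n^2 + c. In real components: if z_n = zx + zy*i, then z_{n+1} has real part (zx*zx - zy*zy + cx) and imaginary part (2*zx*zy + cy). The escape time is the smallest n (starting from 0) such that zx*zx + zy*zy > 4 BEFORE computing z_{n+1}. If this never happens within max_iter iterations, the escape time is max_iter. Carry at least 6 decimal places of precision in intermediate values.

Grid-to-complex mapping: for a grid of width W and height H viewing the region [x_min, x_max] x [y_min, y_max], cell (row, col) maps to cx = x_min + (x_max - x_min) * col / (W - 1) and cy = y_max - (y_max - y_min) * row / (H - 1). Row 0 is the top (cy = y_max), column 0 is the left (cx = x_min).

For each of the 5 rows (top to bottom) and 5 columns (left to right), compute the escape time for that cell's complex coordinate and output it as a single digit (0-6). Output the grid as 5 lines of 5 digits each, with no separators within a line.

Answer: 12335
13466
16666
14666
13346

Derivation:
(row=0, col=0): c = -2.0000 + 0.9900i → escape time 1
(row=0, col=1): c = -1.5700 + 0.9900i → escape time 2
(row=0, col=2): c = -1.1400 + 0.9900i → escape time 3
(row=0, col=3): c = -0.7100 + 0.9900i → escape time 3
(row=0, col=4): c = -0.2800 + 0.9900i → escape time 5
(row=1, col=0): c = -2.0000 + 0.5550i → escape time 1
(row=1, col=1): c = -1.5700 + 0.5550i → escape time 3
(row=1, col=2): c = -1.1400 + 0.5550i → escape time 4
(row=1, col=3): c = -0.7100 + 0.5550i → escape time 6
(row=1, col=4): c = -0.2800 + 0.5550i → escape time 6
(row=2, col=0): c = -2.0000 + 0.1200i → escape time 1
(row=2, col=1): c = -1.5700 + 0.1200i → escape time 6
(row=2, col=2): c = -1.1400 + 0.1200i → escape time 6
(row=2, col=3): c = -0.7100 + 0.1200i → escape time 6
(row=2, col=4): c = -0.2800 + 0.1200i → escape time 6
(row=3, col=0): c = -2.0000 + -0.3150i → escape time 1
(row=3, col=1): c = -1.5700 + -0.3150i → escape time 4
(row=3, col=2): c = -1.1400 + -0.3150i → escape time 6
(row=3, col=3): c = -0.7100 + -0.3150i → escape time 6
(row=3, col=4): c = -0.2800 + -0.3150i → escape time 6
(row=4, col=0): c = -2.0000 + -0.7500i → escape time 1
(row=4, col=1): c = -1.5700 + -0.7500i → escape time 3
(row=4, col=2): c = -1.1400 + -0.7500i → escape time 3
(row=4, col=3): c = -0.7100 + -0.7500i → escape time 4
(row=4, col=4): c = -0.2800 + -0.7500i → escape time 6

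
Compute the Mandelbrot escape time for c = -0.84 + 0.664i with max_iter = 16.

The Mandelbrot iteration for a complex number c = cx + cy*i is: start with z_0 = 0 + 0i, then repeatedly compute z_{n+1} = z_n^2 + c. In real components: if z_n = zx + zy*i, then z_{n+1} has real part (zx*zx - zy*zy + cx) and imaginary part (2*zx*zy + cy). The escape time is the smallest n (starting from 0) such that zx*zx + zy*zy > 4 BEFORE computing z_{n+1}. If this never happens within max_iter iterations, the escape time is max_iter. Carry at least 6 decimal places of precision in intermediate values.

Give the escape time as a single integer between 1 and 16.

Answer: 4

Derivation:
z_0 = 0 + 0i, c = -0.8400 + 0.6640i
Iter 1: z = -0.8400 + 0.6640i, |z|^2 = 1.1465
Iter 2: z = -0.5753 + -0.4515i, |z|^2 = 0.5348
Iter 3: z = -0.7129 + 1.1835i, |z|^2 = 1.9089
Iter 4: z = -1.7325 + -1.0235i, |z|^2 = 4.0490
Escaped at iteration 4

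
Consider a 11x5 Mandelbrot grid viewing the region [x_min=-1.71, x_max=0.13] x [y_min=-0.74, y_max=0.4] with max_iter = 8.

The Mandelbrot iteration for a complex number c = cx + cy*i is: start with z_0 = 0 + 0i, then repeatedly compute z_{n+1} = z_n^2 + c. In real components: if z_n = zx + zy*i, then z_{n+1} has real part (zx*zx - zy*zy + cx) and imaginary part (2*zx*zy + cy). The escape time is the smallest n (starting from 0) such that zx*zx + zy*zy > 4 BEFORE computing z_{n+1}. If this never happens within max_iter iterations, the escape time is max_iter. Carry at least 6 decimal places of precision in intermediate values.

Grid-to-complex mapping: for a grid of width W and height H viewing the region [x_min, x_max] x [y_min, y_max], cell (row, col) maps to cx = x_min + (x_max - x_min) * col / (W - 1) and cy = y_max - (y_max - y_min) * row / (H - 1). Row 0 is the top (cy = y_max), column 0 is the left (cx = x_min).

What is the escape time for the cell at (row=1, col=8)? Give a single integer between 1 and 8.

Answer: 8

Derivation:
z_0 = 0 + 0i, c = -0.2380 + 0.1150i
Iter 1: z = -0.2380 + 0.1150i, |z|^2 = 0.0699
Iter 2: z = -0.1946 + 0.0603i, |z|^2 = 0.0415
Iter 3: z = -0.2038 + 0.0915i, |z|^2 = 0.0499
Iter 4: z = -0.2049 + 0.0777i, |z|^2 = 0.0480
Iter 5: z = -0.2021 + 0.0832i, |z|^2 = 0.0477
Iter 6: z = -0.2041 + 0.0814i, |z|^2 = 0.0483
Iter 7: z = -0.2030 + 0.0818i, |z|^2 = 0.0479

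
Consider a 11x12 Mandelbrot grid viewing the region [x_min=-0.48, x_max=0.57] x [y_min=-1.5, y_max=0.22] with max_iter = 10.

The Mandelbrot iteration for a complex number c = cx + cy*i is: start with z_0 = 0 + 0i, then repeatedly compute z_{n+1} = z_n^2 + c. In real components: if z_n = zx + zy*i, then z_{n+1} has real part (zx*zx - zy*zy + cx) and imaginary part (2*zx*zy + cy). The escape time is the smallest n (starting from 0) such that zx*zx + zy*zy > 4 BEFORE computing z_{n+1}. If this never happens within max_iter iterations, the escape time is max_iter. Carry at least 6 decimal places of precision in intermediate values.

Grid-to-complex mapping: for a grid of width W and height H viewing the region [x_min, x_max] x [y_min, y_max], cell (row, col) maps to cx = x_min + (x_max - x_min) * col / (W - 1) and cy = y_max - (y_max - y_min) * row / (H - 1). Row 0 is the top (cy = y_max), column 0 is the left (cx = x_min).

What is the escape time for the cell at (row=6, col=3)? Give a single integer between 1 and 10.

z_0 = 0 + 0i, c = -0.1650 + -0.7182i
Iter 1: z = -0.1650 + -0.7182i, |z|^2 = 0.5430
Iter 2: z = -0.6536 + -0.4812i, |z|^2 = 0.6587
Iter 3: z = 0.0306 + -0.0892i, |z|^2 = 0.0089
Iter 4: z = -0.1720 + -0.7236i, |z|^2 = 0.5533
Iter 5: z = -0.6591 + -0.4692i, |z|^2 = 0.6545
Iter 6: z = 0.0492 + -0.0997i, |z|^2 = 0.0124
Iter 7: z = -0.1725 + -0.7280i, |z|^2 = 0.5597
Iter 8: z = -0.6652 + -0.4670i, |z|^2 = 0.6606
Iter 9: z = 0.0594 + -0.0969i, |z|^2 = 0.0129

Answer: 10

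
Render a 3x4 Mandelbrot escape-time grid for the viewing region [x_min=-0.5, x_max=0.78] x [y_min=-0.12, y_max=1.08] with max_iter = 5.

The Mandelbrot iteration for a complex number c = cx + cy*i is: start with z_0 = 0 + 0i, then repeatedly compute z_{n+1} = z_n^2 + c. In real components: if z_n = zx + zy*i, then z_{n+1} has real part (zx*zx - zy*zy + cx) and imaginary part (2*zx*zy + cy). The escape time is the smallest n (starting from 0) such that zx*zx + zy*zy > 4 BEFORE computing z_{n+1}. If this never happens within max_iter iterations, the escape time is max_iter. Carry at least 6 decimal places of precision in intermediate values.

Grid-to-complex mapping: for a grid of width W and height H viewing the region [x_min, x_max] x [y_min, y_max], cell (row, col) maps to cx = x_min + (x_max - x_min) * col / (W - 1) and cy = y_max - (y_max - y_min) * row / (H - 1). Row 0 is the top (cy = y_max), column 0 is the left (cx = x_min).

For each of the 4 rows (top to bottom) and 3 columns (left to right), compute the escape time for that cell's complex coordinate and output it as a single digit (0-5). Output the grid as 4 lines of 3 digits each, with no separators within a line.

Answer: 442
553
553
553

Derivation:
(row=0, col=0): c = -0.5000 + 1.0800i → escape time 4
(row=0, col=1): c = 0.1400 + 1.0800i → escape time 4
(row=0, col=2): c = 0.7800 + 1.0800i → escape time 2
(row=1, col=0): c = -0.5000 + 0.6800i → escape time 5
(row=1, col=1): c = 0.1400 + 0.6800i → escape time 5
(row=1, col=2): c = 0.7800 + 0.6800i → escape time 3
(row=2, col=0): c = -0.5000 + 0.2800i → escape time 5
(row=2, col=1): c = 0.1400 + 0.2800i → escape time 5
(row=2, col=2): c = 0.7800 + 0.2800i → escape time 3
(row=3, col=0): c = -0.5000 + -0.1200i → escape time 5
(row=3, col=1): c = 0.1400 + -0.1200i → escape time 5
(row=3, col=2): c = 0.7800 + -0.1200i → escape time 3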